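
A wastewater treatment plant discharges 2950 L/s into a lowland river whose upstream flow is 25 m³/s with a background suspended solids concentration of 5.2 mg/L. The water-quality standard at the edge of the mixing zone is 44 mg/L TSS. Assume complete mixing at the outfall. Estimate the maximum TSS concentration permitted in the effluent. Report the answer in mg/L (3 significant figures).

373 mg/L

2950 L/s = 2.95 m³/s.
Mass balance: 44·27.95 = 2.95·Cₑ + 25·5.2.
Cₑ = (1230 − 130) / 2.95 = 372.8 mg/L.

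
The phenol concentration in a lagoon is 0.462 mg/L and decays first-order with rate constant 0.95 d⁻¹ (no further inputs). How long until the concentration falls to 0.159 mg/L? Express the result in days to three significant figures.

1.12 d

t = ln(C₀/C)/k = ln(0.462/0.159)/0.95 = 1.067/0.95 = 1.123 d.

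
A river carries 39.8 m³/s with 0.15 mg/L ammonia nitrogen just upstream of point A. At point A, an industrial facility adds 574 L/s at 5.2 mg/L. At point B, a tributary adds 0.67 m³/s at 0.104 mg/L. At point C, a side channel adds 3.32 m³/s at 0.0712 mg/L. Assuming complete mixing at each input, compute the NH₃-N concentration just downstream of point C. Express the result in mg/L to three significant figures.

574 L/s = 0.574 m³/s.
After input A: C = (39.8·0.15 + 0.574·5.2) / 40.37 = 0.2218 mg/L.
After input B: C = (40.37·0.2218 + 0.67·0.104) / 41.04 = 0.2199 mg/L.
After input C: C = (41.04·0.2199 + 3.32·0.0712) / 44.36 = 0.2087 mg/L.

0.209 mg/L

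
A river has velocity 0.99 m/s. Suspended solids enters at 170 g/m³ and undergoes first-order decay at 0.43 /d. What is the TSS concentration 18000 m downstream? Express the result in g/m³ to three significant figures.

Travel time t = 18000 m / 0.99 m/s = 1.8e+04/0.99 = 1.818e+04 s = 0.2104 d.
First-order decay: C = 170·exp(−0.43·0.2104) = 170·0.9135 = 155.3 g/m³.

155 g/m³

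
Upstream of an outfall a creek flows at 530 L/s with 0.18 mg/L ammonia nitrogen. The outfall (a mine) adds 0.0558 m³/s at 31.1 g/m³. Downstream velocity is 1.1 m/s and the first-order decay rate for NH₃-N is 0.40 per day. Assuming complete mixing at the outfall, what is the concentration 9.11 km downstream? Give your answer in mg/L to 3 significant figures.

3.01 mg/L

530 L/s = 0.53 m³/s.
After complete mixing, C₀ = (0.0558·31.1 + 0.53·0.18) / 0.5858 = 3.125 mg/L.
Travel time t = 9110 m / 1.1 m/s = 8282 s = 0.09585 d.
C = 3.125·exp(−0.40·0.09585) = 3.125·0.9624 = 3.008 mg/L.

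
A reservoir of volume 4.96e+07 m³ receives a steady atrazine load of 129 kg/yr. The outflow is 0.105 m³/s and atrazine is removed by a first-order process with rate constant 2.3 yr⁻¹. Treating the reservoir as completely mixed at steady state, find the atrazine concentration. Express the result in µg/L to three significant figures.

Outflow Q = 0.105 m³/s × 3.156e+07 s/yr = 3.314e+06 m³/yr.
Steady-state CSTR mass balance: W = Q·C + k·V·C, so C = W/(Q + kV).
Q + kV = 3.314e+06 + 2.3·4.96e+07 = 1.174e+08 m³/yr.
C = 129/1.174e+08 = 1.099e-06 kg/m³ = 0.001099 mg/L = 1.099 µg/L.

1.10 µg/L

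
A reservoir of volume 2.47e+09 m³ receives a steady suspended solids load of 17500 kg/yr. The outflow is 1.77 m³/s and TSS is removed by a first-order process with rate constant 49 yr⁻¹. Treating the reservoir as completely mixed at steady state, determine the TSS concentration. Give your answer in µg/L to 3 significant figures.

0.145 µg/L

Outflow Q = 1.77 m³/s × 3.156e+07 s/yr = 5.586e+07 m³/yr.
Steady-state CSTR mass balance: W = Q·C + k·V·C, so C = W/(Q + kV).
Q + kV = 5.586e+07 + 49·2.47e+09 = 1.211e+11 m³/yr.
C = 17500/1.211e+11 = 1.445e-07 kg/m³ = 0.0001445 mg/L = 0.1445 µg/L.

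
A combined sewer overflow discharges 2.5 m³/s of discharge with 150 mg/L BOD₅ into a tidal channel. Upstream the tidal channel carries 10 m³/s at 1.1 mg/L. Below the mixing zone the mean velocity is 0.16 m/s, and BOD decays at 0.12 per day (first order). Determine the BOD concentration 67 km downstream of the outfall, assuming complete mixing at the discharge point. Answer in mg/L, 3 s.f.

After complete mixing, C₀ = (2.5·150 + 10·1.1) / 12.5 = 30.88 mg/L.
Travel time t = 6.7e+04 m / 0.16 m/s = 4.188e+05 s = 4.847 d.
C = 30.88·exp(−0.12·4.847) = 30.88·0.559 = 17.26 mg/L.

17.3 mg/L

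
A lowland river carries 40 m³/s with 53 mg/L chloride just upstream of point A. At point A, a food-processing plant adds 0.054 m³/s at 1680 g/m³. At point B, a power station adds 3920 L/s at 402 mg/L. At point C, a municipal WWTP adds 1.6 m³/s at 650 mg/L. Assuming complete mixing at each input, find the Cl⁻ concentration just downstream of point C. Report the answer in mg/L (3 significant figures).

After input A: C = (40·53 + 0.054·1680) / 40.05 = 55.19 mg/L.
3920 L/s = 3.92 m³/s.
After input B: C = (40.05·55.19 + 3.92·402) / 43.97 = 86.11 mg/L.
After input C: C = (43.97·86.11 + 1.6·650) / 45.57 = 105.9 mg/L.

106 mg/L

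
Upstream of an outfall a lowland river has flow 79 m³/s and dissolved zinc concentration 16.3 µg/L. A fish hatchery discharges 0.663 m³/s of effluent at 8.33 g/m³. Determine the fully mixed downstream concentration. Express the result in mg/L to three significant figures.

0.0855 mg/L

16.3 µg/L = 0.0163 mg/L.
Flow-weighted mixing gives C = (0.663·8.33 + 79·0.0163) / (0.663 + 79) = 6.81/79.66 = 0.08549 mg/L.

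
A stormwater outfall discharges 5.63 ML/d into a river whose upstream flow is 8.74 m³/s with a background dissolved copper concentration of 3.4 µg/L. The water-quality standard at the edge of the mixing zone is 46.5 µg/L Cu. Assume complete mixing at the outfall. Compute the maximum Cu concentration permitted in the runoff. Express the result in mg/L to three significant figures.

5.63 ML/d = 0.06516 m³/s.
3.4 µg/L = 0.0034 mg/L.
46.5 µg/L = 0.0465 mg/L.
Mass balance: 0.0465·8.805 = 0.06516·Cₑ + 8.74·0.0034.
Cₑ = (0.4094 − 0.02972) / 0.06516 = 5.827 mg/L.

5.83 mg/L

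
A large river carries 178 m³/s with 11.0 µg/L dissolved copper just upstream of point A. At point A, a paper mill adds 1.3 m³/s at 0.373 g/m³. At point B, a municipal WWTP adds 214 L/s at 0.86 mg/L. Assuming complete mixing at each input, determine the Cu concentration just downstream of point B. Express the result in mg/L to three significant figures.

11.0 µg/L = 0.011 mg/L.
After input A: C = (178·0.011 + 1.3·0.373) / 179.3 = 0.01362 mg/L.
214 L/s = 0.214 m³/s.
After input B: C = (179.3·0.01362 + 0.214·0.86) / 179.5 = 0.01463 mg/L.

0.0146 mg/L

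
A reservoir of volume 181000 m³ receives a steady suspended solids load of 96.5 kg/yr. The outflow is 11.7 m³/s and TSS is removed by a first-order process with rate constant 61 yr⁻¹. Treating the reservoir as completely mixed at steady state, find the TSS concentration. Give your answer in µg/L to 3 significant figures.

Outflow Q = 11.7 m³/s × 3.156e+07 s/yr = 3.692e+08 m³/yr.
Steady-state CSTR mass balance: W = Q·C + k·V·C, so C = W/(Q + kV).
Q + kV = 3.692e+08 + 61·181000 = 3.803e+08 m³/yr.
C = 96.5/3.803e+08 = 2.538e-07 kg/m³ = 0.0002538 mg/L = 0.2538 µg/L.

0.254 µg/L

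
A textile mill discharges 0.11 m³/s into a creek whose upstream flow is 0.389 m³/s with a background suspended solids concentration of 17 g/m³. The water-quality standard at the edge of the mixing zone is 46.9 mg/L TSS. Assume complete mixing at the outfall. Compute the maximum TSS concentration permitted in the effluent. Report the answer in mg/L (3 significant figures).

Mass balance: 46.9·0.499 = 0.11·Cₑ + 0.389·17.
Cₑ = (23.4 − 6.613) / 0.11 = 152.6 mg/L.

153 mg/L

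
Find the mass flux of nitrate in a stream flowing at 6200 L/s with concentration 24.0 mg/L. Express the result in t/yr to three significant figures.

6200 L/s = 6.2 m³/s.
Mass flux = Q·C = 6.2 m³/s × 24 g/m³ = 148.8 g/s.
= 148.8 g/s × 31.56 = 4696 t/yr.

4700 t/yr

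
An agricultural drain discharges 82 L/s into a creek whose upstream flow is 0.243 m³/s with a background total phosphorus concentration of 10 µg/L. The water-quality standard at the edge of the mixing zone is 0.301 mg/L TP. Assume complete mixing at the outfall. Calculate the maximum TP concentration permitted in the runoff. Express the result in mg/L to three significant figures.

82 L/s = 0.082 m³/s.
10 µg/L = 0.01 mg/L.
Mass balance: 0.301·0.325 = 0.082·Cₑ + 0.243·0.01.
Cₑ = (0.09782 − 0.00243) / 0.082 = 1.163 mg/L.

1.16 mg/L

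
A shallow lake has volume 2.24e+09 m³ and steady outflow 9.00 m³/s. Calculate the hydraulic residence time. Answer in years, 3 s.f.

7.89 yr

Q = 9.00 m³/s × 3.156e+07 s/yr = 2.84e+08 m³/yr.
Hydraulic residence time τ = V/Q = 2.24e+09/2.84e+08 = 7.887 yr.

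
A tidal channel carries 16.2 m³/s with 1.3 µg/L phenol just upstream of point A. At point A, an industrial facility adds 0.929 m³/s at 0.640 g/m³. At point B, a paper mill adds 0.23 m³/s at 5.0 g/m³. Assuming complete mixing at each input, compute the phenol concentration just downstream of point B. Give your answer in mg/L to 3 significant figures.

1.3 µg/L = 0.0013 mg/L.
After input A: C = (16.2·0.0013 + 0.929·0.64) / 17.13 = 0.03594 mg/L.
After input B: C = (17.13·0.03594 + 0.23·5) / 17.36 = 0.1017 mg/L.

0.102 mg/L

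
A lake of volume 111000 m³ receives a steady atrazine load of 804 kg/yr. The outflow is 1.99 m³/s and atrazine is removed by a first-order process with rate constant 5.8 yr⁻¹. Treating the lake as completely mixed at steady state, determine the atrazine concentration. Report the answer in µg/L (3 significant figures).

12.7 µg/L

Outflow Q = 1.99 m³/s × 3.156e+07 s/yr = 6.28e+07 m³/yr.
Steady-state CSTR mass balance: W = Q·C + k·V·C, so C = W/(Q + kV).
Q + kV = 6.28e+07 + 5.8·111000 = 6.344e+07 m³/yr.
C = 804/6.344e+07 = 1.267e-05 kg/m³ = 0.01267 mg/L = 12.67 µg/L.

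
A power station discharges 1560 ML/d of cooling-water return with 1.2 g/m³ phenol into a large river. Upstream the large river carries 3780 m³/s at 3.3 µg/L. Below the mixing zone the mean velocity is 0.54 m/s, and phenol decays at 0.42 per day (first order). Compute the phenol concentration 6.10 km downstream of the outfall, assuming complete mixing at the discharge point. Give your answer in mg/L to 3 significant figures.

1560 ML/d = 18.06 m³/s.
3.3 µg/L = 0.0033 mg/L.
After complete mixing, C₀ = (18.06·1.2 + 3780·0.0033) / 3798 = 0.008989 mg/L.
Travel time t = 6100 m / 0.54 m/s = 1.13e+04 s = 0.1307 d.
C = 0.008989·exp(−0.42·0.1307) = 0.008989·0.9466 = 0.008509 mg/L.

0.00851 mg/L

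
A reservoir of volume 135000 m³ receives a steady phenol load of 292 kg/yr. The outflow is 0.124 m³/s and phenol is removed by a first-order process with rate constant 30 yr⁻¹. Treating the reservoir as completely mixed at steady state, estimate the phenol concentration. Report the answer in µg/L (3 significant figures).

Outflow Q = 0.124 m³/s × 3.156e+07 s/yr = 3.913e+06 m³/yr.
Steady-state CSTR mass balance: W = Q·C + k·V·C, so C = W/(Q + kV).
Q + kV = 3.913e+06 + 30·135000 = 7.963e+06 m³/yr.
C = 292/7.963e+06 = 3.667e-05 kg/m³ = 0.03667 mg/L = 36.67 µg/L.

36.7 µg/L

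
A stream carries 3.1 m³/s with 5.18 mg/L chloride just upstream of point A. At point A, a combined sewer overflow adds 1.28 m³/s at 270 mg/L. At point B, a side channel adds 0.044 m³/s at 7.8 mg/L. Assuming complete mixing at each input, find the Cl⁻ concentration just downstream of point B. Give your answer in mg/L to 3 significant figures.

After input A: C = (3.1·5.18 + 1.28·270) / 4.38 = 82.57 mg/L.
After input B: C = (4.38·82.57 + 0.044·7.8) / 4.424 = 81.83 mg/L.

81.8 mg/L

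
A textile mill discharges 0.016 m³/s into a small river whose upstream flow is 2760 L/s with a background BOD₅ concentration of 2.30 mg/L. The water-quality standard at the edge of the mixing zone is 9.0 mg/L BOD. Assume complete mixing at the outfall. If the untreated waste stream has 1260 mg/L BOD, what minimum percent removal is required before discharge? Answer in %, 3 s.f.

2760 L/s = 2.76 m³/s.
Mass balance: 9·2.776 = 0.016·Cₑ + 2.76·2.3.
Cₑ = (24.98 − 6.348) / 0.016 = 1165 mg/L.
Required removal = 1 − 1165/1260 = 7.56 %.

7.56 %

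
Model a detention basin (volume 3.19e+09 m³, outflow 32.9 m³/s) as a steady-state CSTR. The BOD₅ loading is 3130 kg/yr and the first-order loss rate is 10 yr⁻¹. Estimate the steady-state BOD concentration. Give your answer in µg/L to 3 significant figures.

Outflow Q = 32.9 m³/s × 3.156e+07 s/yr = 1.038e+09 m³/yr.
Steady-state CSTR mass balance: W = Q·C + k·V·C, so C = W/(Q + kV).
Q + kV = 1.038e+09 + 10·3.19e+09 = 3.294e+10 m³/yr.
C = 3130/3.294e+10 = 9.503e-08 kg/m³ = 9.503e-05 mg/L = 0.09503 µg/L.

0.0950 µg/L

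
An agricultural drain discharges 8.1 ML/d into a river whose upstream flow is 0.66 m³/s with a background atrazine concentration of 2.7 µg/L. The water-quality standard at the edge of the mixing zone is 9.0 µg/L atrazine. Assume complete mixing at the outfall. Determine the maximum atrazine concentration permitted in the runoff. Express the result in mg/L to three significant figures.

0.0534 mg/L

8.1 ML/d = 0.09375 m³/s.
2.7 µg/L = 0.0027 mg/L.
9.0 µg/L = 0.009 mg/L.
Mass balance: 0.009·0.7538 = 0.09375·Cₑ + 0.66·0.0027.
Cₑ = (0.006784 − 0.001782) / 0.09375 = 0.05335 mg/L.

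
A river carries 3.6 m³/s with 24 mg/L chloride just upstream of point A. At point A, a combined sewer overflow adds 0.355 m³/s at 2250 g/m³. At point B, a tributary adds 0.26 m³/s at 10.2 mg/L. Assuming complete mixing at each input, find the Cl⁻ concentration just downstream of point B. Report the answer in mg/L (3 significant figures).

211 mg/L

After input A: C = (3.6·24 + 0.355·2250) / 3.955 = 223.8 mg/L.
After input B: C = (3.955·223.8 + 0.26·10.2) / 4.215 = 210.6 mg/L.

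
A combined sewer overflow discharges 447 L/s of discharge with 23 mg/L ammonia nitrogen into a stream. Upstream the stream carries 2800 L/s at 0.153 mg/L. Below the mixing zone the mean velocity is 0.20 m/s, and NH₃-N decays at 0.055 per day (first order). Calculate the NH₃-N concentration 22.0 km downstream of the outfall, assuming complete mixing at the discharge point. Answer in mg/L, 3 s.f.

3.08 mg/L

447 L/s = 0.447 m³/s.
2800 L/s = 2.8 m³/s.
After complete mixing, C₀ = (0.447·23 + 2.8·0.153) / 3.247 = 3.298 mg/L.
Travel time t = 2.2e+04 m / 0.20 m/s = 1.1e+05 s = 1.273 d.
C = 3.298·exp(−0.055·1.273) = 3.298·0.9324 = 3.075 mg/L.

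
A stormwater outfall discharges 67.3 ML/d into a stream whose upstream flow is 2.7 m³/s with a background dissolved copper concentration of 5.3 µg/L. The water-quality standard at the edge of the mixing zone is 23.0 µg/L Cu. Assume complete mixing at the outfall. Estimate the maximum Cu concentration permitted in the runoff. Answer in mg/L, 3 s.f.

67.3 ML/d = 0.7789 m³/s.
5.3 µg/L = 0.0053 mg/L.
23.0 µg/L = 0.023 mg/L.
Mass balance: 0.023·3.479 = 0.7789·Cₑ + 2.7·0.0053.
Cₑ = (0.08002 − 0.01431) / 0.7789 = 0.08435 mg/L.

0.0844 mg/L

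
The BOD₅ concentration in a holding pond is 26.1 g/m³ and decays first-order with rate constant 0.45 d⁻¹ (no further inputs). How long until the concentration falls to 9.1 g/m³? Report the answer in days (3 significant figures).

2.34 d

t = ln(C₀/C)/k = ln(26.1/9.1)/0.45 = 1.054/0.45 = 2.341 d.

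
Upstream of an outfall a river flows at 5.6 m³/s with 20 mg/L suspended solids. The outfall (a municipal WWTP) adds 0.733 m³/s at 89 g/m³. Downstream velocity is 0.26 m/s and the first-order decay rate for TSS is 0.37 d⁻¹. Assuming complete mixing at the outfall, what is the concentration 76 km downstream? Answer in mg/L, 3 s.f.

After complete mixing, C₀ = (0.733·89 + 5.6·20) / 6.333 = 27.99 mg/L.
Travel time t = 7.6e+04 m / 0.26 m/s = 2.923e+05 s = 3.383 d.
C = 27.99·exp(−0.37·3.383) = 27.99·0.286 = 8.004 mg/L.

8.00 mg/L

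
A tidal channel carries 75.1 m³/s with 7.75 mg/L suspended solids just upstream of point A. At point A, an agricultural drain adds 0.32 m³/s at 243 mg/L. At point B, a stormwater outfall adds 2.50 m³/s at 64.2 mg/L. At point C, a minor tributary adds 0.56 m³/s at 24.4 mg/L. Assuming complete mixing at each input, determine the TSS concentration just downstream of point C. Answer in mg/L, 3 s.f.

After input A: C = (75.1·7.75 + 0.32·243) / 75.42 = 8.748 mg/L.
After input B: C = (75.42·8.748 + 2.5·64.2) / 77.92 = 10.53 mg/L.
After input C: C = (77.92·10.53 + 0.56·24.4) / 78.48 = 10.63 mg/L.

10.6 mg/L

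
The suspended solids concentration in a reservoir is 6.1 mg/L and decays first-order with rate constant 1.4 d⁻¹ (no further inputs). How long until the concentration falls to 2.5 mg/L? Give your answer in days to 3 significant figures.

t = ln(C₀/C)/k = ln(6.1/2.5)/1.4 = 0.892/1.4 = 0.6371 d.

0.637 d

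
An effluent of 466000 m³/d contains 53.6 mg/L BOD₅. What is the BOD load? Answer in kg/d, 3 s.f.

25000 kg/d

466000 m³/d = 5.394 m³/s.
Mass flux = Q·C = 5.394 m³/s × 53.6 g/m³ = 289.1 g/s.
= 289.1 g/s × 86.4 = 2.498e+04 kg/d.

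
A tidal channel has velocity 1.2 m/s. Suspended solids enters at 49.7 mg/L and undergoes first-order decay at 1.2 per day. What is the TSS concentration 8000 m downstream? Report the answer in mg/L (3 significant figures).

Travel time t = 8000 m / 1.2 m/s = 8000/1.2 = 6667 s = 0.07716 d.
First-order decay: C = 49.7·exp(−1.2·0.07716) = 49.7·0.9116 = 45.3 mg/L.

45.3 mg/L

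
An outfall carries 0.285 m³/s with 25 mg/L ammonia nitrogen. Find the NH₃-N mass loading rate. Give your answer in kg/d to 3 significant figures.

Mass flux = Q·C = 0.285 m³/s × 25 g/m³ = 7.125 g/s.
= 7.125 g/s × 86.4 = 615.6 kg/d.

616 kg/d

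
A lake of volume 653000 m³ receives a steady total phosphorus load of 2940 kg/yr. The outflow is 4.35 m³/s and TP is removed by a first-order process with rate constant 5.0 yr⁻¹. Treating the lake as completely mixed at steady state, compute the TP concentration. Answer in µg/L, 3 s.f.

Outflow Q = 4.35 m³/s × 3.156e+07 s/yr = 1.373e+08 m³/yr.
Steady-state CSTR mass balance: W = Q·C + k·V·C, so C = W/(Q + kV).
Q + kV = 1.373e+08 + 5.0·653000 = 1.405e+08 m³/yr.
C = 2940/1.405e+08 = 2.092e-05 kg/m³ = 0.02092 mg/L = 20.92 µg/L.

20.9 µg/L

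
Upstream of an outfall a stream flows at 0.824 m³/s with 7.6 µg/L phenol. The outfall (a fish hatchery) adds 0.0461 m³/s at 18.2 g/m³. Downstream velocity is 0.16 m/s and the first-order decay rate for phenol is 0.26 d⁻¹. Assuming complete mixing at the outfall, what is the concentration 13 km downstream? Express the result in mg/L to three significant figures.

0.761 mg/L

7.6 µg/L = 0.0076 mg/L.
After complete mixing, C₀ = (0.0461·18.2 + 0.824·0.0076) / 0.8701 = 0.9715 mg/L.
Travel time t = 1.3e+04 m / 0.16 m/s = 8.125e+04 s = 0.9404 d.
C = 0.9715·exp(−0.26·0.9404) = 0.9715·0.7831 = 0.7608 mg/L.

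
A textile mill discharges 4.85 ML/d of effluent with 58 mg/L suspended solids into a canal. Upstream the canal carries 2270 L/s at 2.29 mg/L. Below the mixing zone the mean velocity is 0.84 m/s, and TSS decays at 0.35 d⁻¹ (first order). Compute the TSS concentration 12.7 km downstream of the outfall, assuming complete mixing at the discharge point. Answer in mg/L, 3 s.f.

3.42 mg/L

4.85 ML/d = 0.05613 m³/s.
2270 L/s = 2.27 m³/s.
After complete mixing, C₀ = (0.05613·58 + 2.27·2.29) / 2.326 = 3.634 mg/L.
Travel time t = 1.27e+04 m / 0.84 m/s = 1.512e+04 s = 0.175 d.
C = 3.634·exp(−0.35·0.175) = 3.634·0.9406 = 3.418 mg/L.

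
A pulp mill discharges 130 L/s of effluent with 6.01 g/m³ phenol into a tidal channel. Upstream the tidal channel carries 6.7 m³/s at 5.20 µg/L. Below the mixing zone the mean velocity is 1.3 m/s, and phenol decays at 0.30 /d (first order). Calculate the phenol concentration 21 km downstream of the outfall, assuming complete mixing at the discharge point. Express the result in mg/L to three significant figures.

0.113 mg/L

130 L/s = 0.13 m³/s.
5.20 µg/L = 0.0052 mg/L.
After complete mixing, C₀ = (0.13·6.01 + 6.7·0.0052) / 6.83 = 0.1195 mg/L.
Travel time t = 2.1e+04 m / 1.3 m/s = 1.615e+04 s = 0.187 d.
C = 0.1195·exp(−0.30·0.187) = 0.1195·0.9455 = 0.113 mg/L.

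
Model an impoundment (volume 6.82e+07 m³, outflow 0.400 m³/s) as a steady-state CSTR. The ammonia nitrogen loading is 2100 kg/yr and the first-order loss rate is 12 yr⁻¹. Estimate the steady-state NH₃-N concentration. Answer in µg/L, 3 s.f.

2.53 µg/L

Outflow Q = 0.400 m³/s × 3.156e+07 s/yr = 1.262e+07 m³/yr.
Steady-state CSTR mass balance: W = Q·C + k·V·C, so C = W/(Q + kV).
Q + kV = 1.262e+07 + 12·6.82e+07 = 8.31e+08 m³/yr.
C = 2100/8.31e+08 = 2.527e-06 kg/m³ = 0.002527 mg/L = 2.527 µg/L.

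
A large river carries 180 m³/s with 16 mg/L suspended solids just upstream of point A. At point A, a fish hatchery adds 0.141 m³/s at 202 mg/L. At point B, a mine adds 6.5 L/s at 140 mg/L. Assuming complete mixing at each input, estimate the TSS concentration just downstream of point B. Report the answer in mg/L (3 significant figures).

16.2 mg/L

After input A: C = (180·16 + 0.141·202) / 180.1 = 16.15 mg/L.
6.5 L/s = 0.0065 m³/s.
After input B: C = (180.1·16.15 + 0.0065·140) / 180.1 = 16.15 mg/L.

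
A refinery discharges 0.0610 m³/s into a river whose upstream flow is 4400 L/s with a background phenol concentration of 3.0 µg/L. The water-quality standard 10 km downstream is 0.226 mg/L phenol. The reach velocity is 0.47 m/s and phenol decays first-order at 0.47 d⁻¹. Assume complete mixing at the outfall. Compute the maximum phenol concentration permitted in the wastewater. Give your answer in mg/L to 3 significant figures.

18.3 mg/L

4400 L/s = 4.4 m³/s.
3.0 µg/L = 0.003 mg/L.
Travel time to the compliance point: t = 1e+04/0.47 = 2.128e+04 s = 0.2463 d; decay factor exp(−0.47·0.2463) = 0.8907.
So the concentration just after mixing may be at most 0.226/0.8907 = 0.2537 mg/L.
Mass balance: 0.2537·4.461 = 0.061·Cₑ + 4.4·0.003.
Cₑ = (1.132 − 0.0132) / 0.061 = 18.34 mg/L.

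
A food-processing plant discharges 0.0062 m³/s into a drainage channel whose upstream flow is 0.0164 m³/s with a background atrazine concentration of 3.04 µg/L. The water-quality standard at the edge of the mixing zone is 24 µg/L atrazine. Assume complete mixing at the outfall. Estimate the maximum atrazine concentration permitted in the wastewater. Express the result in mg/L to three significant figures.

3.04 µg/L = 0.00304 mg/L.
24 µg/L = 0.024 mg/L.
Mass balance: 0.024·0.0226 = 0.0062·Cₑ + 0.0164·0.00304.
Cₑ = (0.0005424 − 4.986e-05) / 0.0062 = 0.07944 mg/L.

0.0794 mg/L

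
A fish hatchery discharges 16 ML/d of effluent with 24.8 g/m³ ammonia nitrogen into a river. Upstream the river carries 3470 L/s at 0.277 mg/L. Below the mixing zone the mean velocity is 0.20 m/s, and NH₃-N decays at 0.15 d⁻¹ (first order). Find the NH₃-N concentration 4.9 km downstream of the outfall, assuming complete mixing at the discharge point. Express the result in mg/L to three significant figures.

16 ML/d = 0.1852 m³/s.
3470 L/s = 3.47 m³/s.
After complete mixing, C₀ = (0.1852·24.8 + 3.47·0.277) / 3.655 = 1.519 mg/L.
Travel time t = 4900 m / 0.20 m/s = 2.45e+04 s = 0.2836 d.
C = 1.519·exp(−0.15·0.2836) = 1.519·0.9584 = 1.456 mg/L.

1.46 mg/L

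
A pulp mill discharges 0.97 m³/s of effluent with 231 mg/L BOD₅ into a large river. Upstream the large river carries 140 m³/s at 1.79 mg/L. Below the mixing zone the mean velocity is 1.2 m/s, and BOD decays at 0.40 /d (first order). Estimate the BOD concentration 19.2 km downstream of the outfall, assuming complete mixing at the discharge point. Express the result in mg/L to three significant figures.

3.13 mg/L

After complete mixing, C₀ = (0.97·231 + 140·1.79) / 141 = 3.367 mg/L.
Travel time t = 1.92e+04 m / 1.2 m/s = 1.6e+04 s = 0.1852 d.
C = 3.367·exp(−0.40·0.1852) = 3.367·0.9286 = 3.127 mg/L.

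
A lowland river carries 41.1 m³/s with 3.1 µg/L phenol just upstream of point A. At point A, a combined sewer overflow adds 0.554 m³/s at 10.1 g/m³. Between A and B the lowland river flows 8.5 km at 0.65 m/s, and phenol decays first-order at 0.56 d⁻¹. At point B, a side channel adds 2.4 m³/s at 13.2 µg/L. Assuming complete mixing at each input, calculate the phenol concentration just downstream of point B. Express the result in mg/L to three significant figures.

3.1 µg/L = 0.0031 mg/L.
After input A: C = (41.1·0.0031 + 0.554·10.1) / 41.65 = 0.1374 mg/L.
Over the 8.5 km reach to input B (t = 1.308e+04 s = 0.1514 d), decay gives C = 0.1374·exp(−0.56·0.1514) = 0.1262 mg/L.
13.2 µg/L = 0.0132 mg/L.
After input B: C = (41.65·0.1262 + 2.4·0.0132) / 44.05 = 0.1201 mg/L.

0.120 mg/L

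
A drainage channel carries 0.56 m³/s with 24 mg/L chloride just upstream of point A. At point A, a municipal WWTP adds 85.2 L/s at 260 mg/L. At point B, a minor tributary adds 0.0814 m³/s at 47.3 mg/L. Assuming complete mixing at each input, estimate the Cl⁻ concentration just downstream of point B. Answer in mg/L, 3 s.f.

54.3 mg/L

85.2 L/s = 0.0852 m³/s.
After input A: C = (0.56·24 + 0.0852·260) / 0.6452 = 55.16 mg/L.
After input B: C = (0.6452·55.16 + 0.0814·47.3) / 0.7266 = 54.28 mg/L.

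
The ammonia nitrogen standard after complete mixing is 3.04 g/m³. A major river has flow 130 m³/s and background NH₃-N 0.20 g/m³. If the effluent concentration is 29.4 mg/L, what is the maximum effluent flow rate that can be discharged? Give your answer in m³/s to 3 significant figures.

14.0 m³/s

Mass balance at complete mixing: C_std·(Q_w + Q_r) = Q_w·C_e + Q_r·C_b.
Rearranging, Q_w = Q_r·(C_std − C_b)/(C_e − C_std) = 130·(3.04 − 0.2) / (29.4 − 3.04) = 14.01 m³/s.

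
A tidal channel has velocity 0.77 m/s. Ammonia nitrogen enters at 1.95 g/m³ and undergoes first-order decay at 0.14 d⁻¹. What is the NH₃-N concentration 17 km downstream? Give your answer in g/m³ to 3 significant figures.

Travel time t = 17 km / 0.77 m/s = 1.7e+04/0.77 = 2.208e+04 s = 0.2555 d.
First-order decay: C = 1.95·exp(−0.14·0.2555) = 1.95·0.9649 = 1.881 g/m³.

1.88 g/m³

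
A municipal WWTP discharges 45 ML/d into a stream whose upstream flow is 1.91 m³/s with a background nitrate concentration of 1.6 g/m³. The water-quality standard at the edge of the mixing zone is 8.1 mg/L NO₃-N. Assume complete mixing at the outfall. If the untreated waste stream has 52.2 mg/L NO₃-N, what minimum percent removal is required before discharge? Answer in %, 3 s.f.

38.8 %

45 ML/d = 0.5208 m³/s.
Mass balance: 8.1·2.431 = 0.5208·Cₑ + 1.91·1.6.
Cₑ = (19.69 − 3.056) / 0.5208 = 31.94 mg/L.
Required removal = 1 − 31.94/52.2 = 38.82 %.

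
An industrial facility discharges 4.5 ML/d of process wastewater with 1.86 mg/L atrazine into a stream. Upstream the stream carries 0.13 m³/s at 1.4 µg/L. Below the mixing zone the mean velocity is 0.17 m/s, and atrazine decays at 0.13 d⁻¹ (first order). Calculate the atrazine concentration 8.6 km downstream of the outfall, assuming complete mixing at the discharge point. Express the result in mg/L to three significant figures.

0.494 mg/L

4.5 ML/d = 0.05208 m³/s.
1.4 µg/L = 0.0014 mg/L.
After complete mixing, C₀ = (0.05208·1.86 + 0.13·0.0014) / 0.1821 = 0.533 mg/L.
Travel time t = 8600 m / 0.17 m/s = 5.059e+04 s = 0.5855 d.
C = 0.533·exp(−0.13·0.5855) = 0.533·0.9267 = 0.494 mg/L.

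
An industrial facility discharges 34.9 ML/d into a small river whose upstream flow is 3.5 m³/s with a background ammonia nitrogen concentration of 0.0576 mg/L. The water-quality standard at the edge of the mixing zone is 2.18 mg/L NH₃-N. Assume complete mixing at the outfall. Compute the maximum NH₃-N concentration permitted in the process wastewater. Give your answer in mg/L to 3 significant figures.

34.9 ML/d = 0.4039 m³/s.
Mass balance: 2.18·3.904 = 0.4039·Cₑ + 3.5·0.0576.
Cₑ = (8.511 − 0.2016) / 0.4039 = 20.57 mg/L.

20.6 mg/L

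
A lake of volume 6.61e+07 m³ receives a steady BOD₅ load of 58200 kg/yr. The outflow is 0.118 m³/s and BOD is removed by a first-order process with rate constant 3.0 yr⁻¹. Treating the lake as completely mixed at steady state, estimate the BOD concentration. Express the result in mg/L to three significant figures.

Outflow Q = 0.118 m³/s × 3.156e+07 s/yr = 3.724e+06 m³/yr.
Steady-state CSTR mass balance: W = Q·C + k·V·C, so C = W/(Q + kV).
Q + kV = 3.724e+06 + 3.0·6.61e+07 = 2.02e+08 m³/yr.
C = 58200/2.02e+08 = 0.0002881 kg/m³ = 0.2881 mg/L.

0.288 mg/L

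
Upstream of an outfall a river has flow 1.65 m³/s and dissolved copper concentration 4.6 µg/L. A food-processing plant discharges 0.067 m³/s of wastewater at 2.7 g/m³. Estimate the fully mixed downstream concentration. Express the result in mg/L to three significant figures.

0.110 mg/L

4.6 µg/L = 0.0046 mg/L.
Flow-weighted mixing gives C = (0.067·2.7 + 1.65·0.0046) / (0.067 + 1.65) = 0.1885/1.717 = 0.1098 mg/L.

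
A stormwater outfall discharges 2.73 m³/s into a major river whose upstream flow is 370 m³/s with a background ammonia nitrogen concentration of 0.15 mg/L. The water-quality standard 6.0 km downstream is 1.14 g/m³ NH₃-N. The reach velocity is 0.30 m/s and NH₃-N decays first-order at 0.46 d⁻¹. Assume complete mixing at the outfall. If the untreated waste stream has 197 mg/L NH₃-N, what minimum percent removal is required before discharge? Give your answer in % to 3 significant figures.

22.4 %

Travel time to the compliance point: t = 6000/0.30 = 2e+04 s = 0.2315 d; decay factor exp(−0.46·0.2315) = 0.899.
So the concentration just after mixing may be at most 1.14/0.899 = 1.268 mg/L.
Mass balance: 1.268·372.7 = 2.73·Cₑ + 370·0.15.
Cₑ = (472.7 − 55.5) / 2.73 = 152.8 mg/L.
Required removal = 1 − 152.8/197 = 22.43 %.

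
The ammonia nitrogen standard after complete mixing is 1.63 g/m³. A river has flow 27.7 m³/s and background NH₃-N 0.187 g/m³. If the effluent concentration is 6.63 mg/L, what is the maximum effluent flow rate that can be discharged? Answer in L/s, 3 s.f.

7990 L/s

Mass balance at complete mixing: C_std·(Q_w + Q_r) = Q_w·C_e + Q_r·C_b.
Rearranging, Q_w = Q_r·(C_std − C_b)/(C_e − C_std) = 27.7·(1.63 − 0.187) / (6.63 − 1.63) = 7.994 m³/s.
= 7994 L/s.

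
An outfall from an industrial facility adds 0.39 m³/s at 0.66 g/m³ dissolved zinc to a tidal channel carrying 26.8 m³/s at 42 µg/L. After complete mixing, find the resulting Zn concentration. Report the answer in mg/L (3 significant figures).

42 µg/L = 0.042 mg/L.
Flow-weighted mixing gives C = (0.39·0.66 + 26.8·0.042) / (0.39 + 26.8) = 1.383/27.19 = 0.05086 mg/L.

0.0509 mg/L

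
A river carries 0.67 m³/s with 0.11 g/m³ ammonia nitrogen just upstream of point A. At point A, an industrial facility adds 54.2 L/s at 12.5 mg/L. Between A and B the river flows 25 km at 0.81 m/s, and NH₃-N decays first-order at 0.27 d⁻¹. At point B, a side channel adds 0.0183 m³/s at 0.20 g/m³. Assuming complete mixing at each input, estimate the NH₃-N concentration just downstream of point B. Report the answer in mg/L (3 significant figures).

54.2 L/s = 0.0542 m³/s.
After input A: C = (0.67·0.11 + 0.0542·12.5) / 0.7242 = 1.037 mg/L.
Over the 25 km reach to input B (t = 3.086e+04 s = 0.3572 d), decay gives C = 1.037·exp(−0.27·0.3572) = 0.9419 mg/L.
After input B: C = (0.7242·0.9419 + 0.0183·0.2) / 0.7425 = 0.9236 mg/L.

0.924 mg/L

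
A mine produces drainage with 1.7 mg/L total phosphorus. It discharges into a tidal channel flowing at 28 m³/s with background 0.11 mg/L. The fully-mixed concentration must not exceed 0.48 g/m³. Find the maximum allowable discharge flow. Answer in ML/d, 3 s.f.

Mass balance at complete mixing: C_std·(Q_w + Q_r) = Q_w·C_e + Q_r·C_b.
Rearranging, Q_w = Q_r·(C_std − C_b)/(C_e − C_std) = 28·(0.48 − 0.11) / (1.7 − 0.48) = 8.492 m³/s.
= 733.7 ML/d.

734 ML/d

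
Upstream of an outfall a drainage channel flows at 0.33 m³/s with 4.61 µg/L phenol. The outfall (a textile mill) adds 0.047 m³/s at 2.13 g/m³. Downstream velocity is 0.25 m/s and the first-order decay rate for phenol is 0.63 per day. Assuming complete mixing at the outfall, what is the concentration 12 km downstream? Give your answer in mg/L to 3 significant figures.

0.190 mg/L

4.61 µg/L = 0.00461 mg/L.
After complete mixing, C₀ = (0.047·2.13 + 0.33·0.00461) / 0.377 = 0.2696 mg/L.
Travel time t = 1.2e+04 m / 0.25 m/s = 4.8e+04 s = 0.5556 d.
C = 0.2696·exp(−0.63·0.5556) = 0.2696·0.7047 = 0.19 mg/L.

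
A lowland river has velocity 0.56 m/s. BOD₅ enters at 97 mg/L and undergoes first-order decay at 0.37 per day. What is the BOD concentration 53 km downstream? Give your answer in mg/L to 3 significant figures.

64.7 mg/L

Travel time t = 53 km / 0.56 m/s = 5.3e+04/0.56 = 9.464e+04 s = 1.095 d.
First-order decay: C = 97·exp(−0.37·1.095) = 97·0.6668 = 64.68 mg/L.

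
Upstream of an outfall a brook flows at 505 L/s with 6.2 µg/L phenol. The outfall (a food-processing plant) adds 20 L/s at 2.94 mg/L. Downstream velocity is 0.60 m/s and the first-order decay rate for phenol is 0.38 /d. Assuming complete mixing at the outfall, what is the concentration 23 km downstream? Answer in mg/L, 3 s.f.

0.0997 mg/L

20 L/s = 0.02 m³/s.
505 L/s = 0.505 m³/s.
6.2 µg/L = 0.0062 mg/L.
After complete mixing, C₀ = (0.02·2.94 + 0.505·0.0062) / 0.525 = 0.118 mg/L.
Travel time t = 2.3e+04 m / 0.60 m/s = 3.833e+04 s = 0.4437 d.
C = 0.118·exp(−0.38·0.4437) = 0.118·0.8449 = 0.09966 mg/L.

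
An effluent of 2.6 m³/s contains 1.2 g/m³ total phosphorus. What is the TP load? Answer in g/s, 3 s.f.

3.12 g/s

Mass flux = Q·C = 2.6 m³/s × 1.2 g/m³ = 3.12 g/s.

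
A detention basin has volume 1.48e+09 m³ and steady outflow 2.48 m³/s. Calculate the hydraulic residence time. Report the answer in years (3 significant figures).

Q = 2.48 m³/s × 3.156e+07 s/yr = 7.826e+07 m³/yr.
Hydraulic residence time τ = V/Q = 1.48e+09/7.826e+07 = 18.91 yr.

18.9 yr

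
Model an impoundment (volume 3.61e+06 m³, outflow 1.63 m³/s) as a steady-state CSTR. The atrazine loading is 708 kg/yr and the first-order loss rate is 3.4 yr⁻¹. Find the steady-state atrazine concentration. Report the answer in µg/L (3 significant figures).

11.1 µg/L

Outflow Q = 1.63 m³/s × 3.156e+07 s/yr = 5.144e+07 m³/yr.
Steady-state CSTR mass balance: W = Q·C + k·V·C, so C = W/(Q + kV).
Q + kV = 5.144e+07 + 3.4·3.61e+06 = 6.371e+07 m³/yr.
C = 708/6.371e+07 = 1.111e-05 kg/m³ = 0.01111 mg/L = 11.11 µg/L.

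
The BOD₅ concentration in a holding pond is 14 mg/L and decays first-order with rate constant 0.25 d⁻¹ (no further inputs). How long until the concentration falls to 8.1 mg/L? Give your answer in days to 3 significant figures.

2.19 d

t = ln(C₀/C)/k = ln(14/8.1)/0.25 = 0.5472/0.25 = 2.189 d.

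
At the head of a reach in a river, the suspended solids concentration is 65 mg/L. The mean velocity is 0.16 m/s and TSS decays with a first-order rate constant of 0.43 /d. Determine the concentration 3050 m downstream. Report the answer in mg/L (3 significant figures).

59.1 mg/L

Travel time t = 3050 m / 0.16 m/s = 3050/0.16 = 1.906e+04 s = 0.2206 d.
First-order decay: C = 65·exp(−0.43·0.2206) = 65·0.9095 = 59.12 mg/L.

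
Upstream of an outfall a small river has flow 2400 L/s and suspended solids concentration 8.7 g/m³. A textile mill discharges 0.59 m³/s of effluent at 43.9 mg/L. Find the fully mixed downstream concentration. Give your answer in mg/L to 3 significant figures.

15.6 mg/L

2400 L/s = 2.4 m³/s.
Flow-weighted mixing gives C = (0.59·43.9 + 2.4·8.7) / (0.59 + 2.4) = 46.78/2.99 = 15.65 mg/L.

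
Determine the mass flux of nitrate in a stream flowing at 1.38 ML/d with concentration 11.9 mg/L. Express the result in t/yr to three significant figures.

1.38 ML/d = 0.01597 m³/s.
Mass flux = Q·C = 0.01597 m³/s × 11.9 g/m³ = 0.1901 g/s.
= 0.1901 g/s × 31.56 = 5.998 t/yr.

6.00 t/yr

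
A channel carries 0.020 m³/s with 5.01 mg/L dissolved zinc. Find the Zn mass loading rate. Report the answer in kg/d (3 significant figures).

8.66 kg/d

Mass flux = Q·C = 0.02 m³/s × 5.01 g/m³ = 0.1002 g/s.
= 0.1002 g/s × 86.4 = 8.657 kg/d.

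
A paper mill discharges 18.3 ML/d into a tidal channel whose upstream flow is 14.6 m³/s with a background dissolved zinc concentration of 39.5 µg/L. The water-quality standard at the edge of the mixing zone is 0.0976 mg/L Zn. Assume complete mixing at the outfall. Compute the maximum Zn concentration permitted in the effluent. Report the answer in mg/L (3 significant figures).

18.3 ML/d = 0.2118 m³/s.
39.5 µg/L = 0.0395 mg/L.
Mass balance: 0.0976·14.81 = 0.2118·Cₑ + 14.6·0.0395.
Cₑ = (1.446 − 0.5767) / 0.2118 = 4.102 mg/L.

4.10 mg/L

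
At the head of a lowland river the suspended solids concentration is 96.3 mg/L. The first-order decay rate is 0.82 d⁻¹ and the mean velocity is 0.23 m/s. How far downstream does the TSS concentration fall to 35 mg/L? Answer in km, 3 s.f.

From C = C₀·e^(−kt), t = ln(C₀/C)/k = ln(96.3/35)/0.82 = 1.012/0.82 = 1.234 d.
Distance = v·t = 0.23 m/s × 1.066e+05 s = 2.453e+04 m = 24.53 km.

24.5 km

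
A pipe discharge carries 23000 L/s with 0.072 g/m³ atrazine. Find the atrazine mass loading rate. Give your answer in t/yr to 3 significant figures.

52.3 t/yr

23000 L/s = 23 m³/s.
Mass flux = Q·C = 23 m³/s × 0.072 g/m³ = 1.656 g/s.
= 1.656 g/s × 31.56 = 52.26 t/yr.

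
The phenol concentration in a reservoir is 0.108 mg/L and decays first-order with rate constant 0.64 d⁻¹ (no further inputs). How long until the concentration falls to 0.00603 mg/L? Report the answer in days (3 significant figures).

t = ln(C₀/C)/k = ln(0.108/0.00603)/0.64 = 2.885/0.64 = 4.508 d.

4.51 d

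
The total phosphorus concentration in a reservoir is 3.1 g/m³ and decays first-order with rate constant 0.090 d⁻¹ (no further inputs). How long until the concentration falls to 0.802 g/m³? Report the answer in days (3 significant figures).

t = ln(C₀/C)/k = ln(3.1/0.802)/0.090 = 1.352/0.090 = 15.02 d.

15.0 d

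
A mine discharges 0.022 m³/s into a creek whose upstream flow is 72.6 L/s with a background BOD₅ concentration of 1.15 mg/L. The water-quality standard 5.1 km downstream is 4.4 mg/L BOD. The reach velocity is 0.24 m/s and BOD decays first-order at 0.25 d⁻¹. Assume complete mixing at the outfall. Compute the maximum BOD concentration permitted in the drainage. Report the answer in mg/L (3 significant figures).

16.3 mg/L

72.6 L/s = 0.0726 m³/s.
Travel time to the compliance point: t = 5100/0.24 = 2.125e+04 s = 0.2459 d; decay factor exp(−0.25·0.2459) = 0.9404.
So the concentration just after mixing may be at most 4.4/0.9404 = 4.679 mg/L.
Mass balance: 4.679·0.0946 = 0.022·Cₑ + 0.0726·1.15.
Cₑ = (0.4426 − 0.08349) / 0.022 = 16.32 mg/L.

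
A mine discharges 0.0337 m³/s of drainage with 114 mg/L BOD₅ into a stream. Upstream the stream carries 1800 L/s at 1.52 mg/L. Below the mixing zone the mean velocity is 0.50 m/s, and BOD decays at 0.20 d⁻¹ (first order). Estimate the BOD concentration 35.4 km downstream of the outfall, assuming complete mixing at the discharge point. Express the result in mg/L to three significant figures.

3.04 mg/L

1800 L/s = 1.8 m³/s.
After complete mixing, C₀ = (0.0337·114 + 1.8·1.52) / 1.834 = 3.587 mg/L.
Travel time t = 3.54e+04 m / 0.50 m/s = 7.08e+04 s = 0.8194 d.
C = 3.587·exp(−0.20·0.8194) = 3.587·0.8488 = 3.045 mg/L.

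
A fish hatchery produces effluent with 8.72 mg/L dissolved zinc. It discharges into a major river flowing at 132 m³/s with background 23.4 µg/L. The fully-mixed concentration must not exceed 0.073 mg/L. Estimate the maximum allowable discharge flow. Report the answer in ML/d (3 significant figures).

65.4 ML/d

23.4 µg/L = 0.0234 mg/L.
Mass balance at complete mixing: C_std·(Q_w + Q_r) = Q_w·C_e + Q_r·C_b.
Rearranging, Q_w = Q_r·(C_std − C_b)/(C_e − C_std) = 132·(0.073 − 0.0234) / (8.72 − 0.073) = 0.7572 m³/s.
= 65.42 ML/d.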